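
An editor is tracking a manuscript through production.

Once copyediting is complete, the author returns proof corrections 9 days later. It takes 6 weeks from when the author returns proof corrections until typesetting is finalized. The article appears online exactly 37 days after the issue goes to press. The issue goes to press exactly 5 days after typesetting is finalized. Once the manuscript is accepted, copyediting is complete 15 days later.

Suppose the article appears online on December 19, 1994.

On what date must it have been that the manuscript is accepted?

The article appears online: Dec 19, 1994.
The issue goes to press: Dec 19, 1994 − 37 days = Nov 12, 1994.
Typesetting is finalized: Nov 12, 1994 − 5 days = Nov 7, 1994.
The author returns proof corrections: Nov 7, 1994 − 6 weeks = Sep 26, 1994.
Copyediting is complete: Sep 26, 1994 − 9 days = Sep 17, 1994.
The manuscript is accepted: Sep 17, 1994 − 15 days = Sep 2, 1994.

September 2, 1994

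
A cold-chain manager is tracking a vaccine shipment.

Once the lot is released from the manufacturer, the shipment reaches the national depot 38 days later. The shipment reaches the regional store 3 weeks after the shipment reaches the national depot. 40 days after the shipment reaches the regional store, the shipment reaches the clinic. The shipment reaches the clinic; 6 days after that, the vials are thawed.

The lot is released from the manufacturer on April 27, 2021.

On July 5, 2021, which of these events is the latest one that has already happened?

The shipment reaches the regional store

The lot is released from the manufacturer: Apr 27, 2021.
The shipment reaches the national depot: Apr 27, 2021 + 38 days = Jun 4, 2021.
The shipment reaches the regional store: Jun 4, 2021 + 3 weeks = Jun 25, 2021.
The shipment reaches the clinic: Jun 25, 2021 + 40 days = Aug 4, 2021.
The vials are thawed: Aug 4, 2021 + 6 days = Aug 10, 2021.
Jul 5, 2021 falls between when the shipment reaches the regional store (Jun 25, 2021) and when the shipment reaches the clinic (Aug 4, 2021).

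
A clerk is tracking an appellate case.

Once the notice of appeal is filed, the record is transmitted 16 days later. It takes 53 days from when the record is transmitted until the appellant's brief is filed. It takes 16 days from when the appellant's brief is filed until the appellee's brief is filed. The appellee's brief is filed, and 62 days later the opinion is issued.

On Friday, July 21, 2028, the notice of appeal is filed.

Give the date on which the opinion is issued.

Friday, December 15, 2028

The notice of appeal is filed: Jul 21, 2028.
The record is transmitted: Jul 21, 2028 + 16 days = Aug 6, 2028.
The appellant's brief is filed: Aug 6, 2028 + 53 days = Sep 28, 2028.
The appellee's brief is filed: Sep 28, 2028 + 16 days = Oct 14, 2028.
The opinion is issued: Oct 14, 2028 + 62 days = Dec 15, 2028.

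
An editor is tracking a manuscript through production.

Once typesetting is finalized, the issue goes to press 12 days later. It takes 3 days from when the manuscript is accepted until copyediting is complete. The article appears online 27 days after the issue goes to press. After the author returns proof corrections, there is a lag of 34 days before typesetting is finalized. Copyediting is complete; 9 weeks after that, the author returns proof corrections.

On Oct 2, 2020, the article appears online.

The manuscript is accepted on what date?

The article appears online: Oct 2, 2020.
The issue goes to press: Oct 2, 2020 − 27 days = Sep 5, 2020.
Typesetting is finalized: Sep 5, 2020 − 12 days = Aug 24, 2020.
The author returns proof corrections: Aug 24, 2020 − 34 days = Jul 21, 2020.
Copyediting is complete: Jul 21, 2020 − 9 weeks = May 19, 2020.
The manuscript is accepted: May 19, 2020 − 3 days = May 16, 2020.

May 16, 2020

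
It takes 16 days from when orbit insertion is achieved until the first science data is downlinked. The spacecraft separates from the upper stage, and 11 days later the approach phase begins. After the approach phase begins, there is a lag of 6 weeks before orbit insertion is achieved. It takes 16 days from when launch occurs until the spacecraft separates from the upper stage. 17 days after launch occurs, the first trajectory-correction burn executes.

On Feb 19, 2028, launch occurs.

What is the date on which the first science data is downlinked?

May 14, 2028

Launch occurs: Feb 19, 2028.
The spacecraft separates from the upper stage: Feb 19, 2028 + 16 days = Mar 6, 2028.
The approach phase begins: Mar 6, 2028 + 11 days = Mar 17, 2028.
Orbit insertion is achieved: Mar 17, 2028 + 6 weeks = Apr 28, 2028.
The first science data is downlinked: Apr 28, 2028 + 16 days = May 14, 2028.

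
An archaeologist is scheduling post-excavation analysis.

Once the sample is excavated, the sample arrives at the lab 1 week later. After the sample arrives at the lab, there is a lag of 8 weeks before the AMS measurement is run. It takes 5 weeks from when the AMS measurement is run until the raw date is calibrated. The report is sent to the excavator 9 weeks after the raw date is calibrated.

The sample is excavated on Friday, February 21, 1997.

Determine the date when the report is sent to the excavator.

Friday, August 1, 1997

The sample is excavated: Feb 21, 1997.
The sample arrives at the lab: Feb 21, 1997 + 1 week = Feb 28, 1997.
The AMS measurement is run: Feb 28, 1997 + 8 weeks = Apr 25, 1997.
The raw date is calibrated: Apr 25, 1997 + 5 weeks = May 30, 1997.
The report is sent to the excavator: May 30, 1997 + 9 weeks = Aug 1, 1997.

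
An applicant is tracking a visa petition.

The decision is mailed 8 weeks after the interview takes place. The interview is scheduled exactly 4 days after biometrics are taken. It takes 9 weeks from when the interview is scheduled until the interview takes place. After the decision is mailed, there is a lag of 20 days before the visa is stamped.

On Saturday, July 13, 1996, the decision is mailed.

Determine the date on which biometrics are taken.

The decision is mailed: Jul 13, 1996.
The interview takes place: Jul 13, 1996 − 8 weeks = May 18, 1996.
The interview is scheduled: May 18, 1996 − 9 weeks = Mar 16, 1996.
Biometrics are taken: Mar 16, 1996 − 4 days = Mar 12, 1996.

Tuesday, March 12, 1996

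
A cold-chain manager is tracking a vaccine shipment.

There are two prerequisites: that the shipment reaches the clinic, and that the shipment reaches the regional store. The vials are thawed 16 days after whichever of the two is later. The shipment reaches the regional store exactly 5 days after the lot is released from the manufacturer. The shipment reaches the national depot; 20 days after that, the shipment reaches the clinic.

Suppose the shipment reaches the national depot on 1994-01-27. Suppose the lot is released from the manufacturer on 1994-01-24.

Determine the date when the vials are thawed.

1994-03-04

The shipment reaches the national depot: Jan 27, 1994.
The shipment reaches the clinic: Jan 27, 1994 + 20 days = Feb 16, 1994.
The lot is released from the manufacturer: Jan 24, 1994.
The shipment reaches the regional store: Jan 24, 1994 + 5 days = Jan 29, 1994.
Both prerequisites met — the shipment reaches the clinic (Feb 16, 1994), the shipment reaches the regional store (Jan 29, 1994); the later is Feb 16, 1994.
The vials are thawed: Feb 16, 1994 + 16 days = Mar 4, 1994.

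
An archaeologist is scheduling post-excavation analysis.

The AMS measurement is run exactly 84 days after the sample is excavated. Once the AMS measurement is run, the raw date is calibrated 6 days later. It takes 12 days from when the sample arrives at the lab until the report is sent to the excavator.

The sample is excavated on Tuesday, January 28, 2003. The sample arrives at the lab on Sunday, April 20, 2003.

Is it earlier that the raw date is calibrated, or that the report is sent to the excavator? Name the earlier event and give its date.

The sample is excavated: Jan 28, 2003.
The AMS measurement is run: Jan 28, 2003 + 84 days = Apr 22, 2003.
The raw date is calibrated: Apr 22, 2003 + 6 days = Apr 28, 2003.
The sample arrives at the lab: Apr 20, 2003.
The report is sent to the excavator: Apr 20, 2003 + 12 days = May 2, 2003.
Comparing: the raw date is calibrated on Apr 28, 2003 vs the report is sent to the excavator on May 2, 2003. Earlier: the raw date is calibrated.

The raw date is calibrated — Monday, April 28, 2003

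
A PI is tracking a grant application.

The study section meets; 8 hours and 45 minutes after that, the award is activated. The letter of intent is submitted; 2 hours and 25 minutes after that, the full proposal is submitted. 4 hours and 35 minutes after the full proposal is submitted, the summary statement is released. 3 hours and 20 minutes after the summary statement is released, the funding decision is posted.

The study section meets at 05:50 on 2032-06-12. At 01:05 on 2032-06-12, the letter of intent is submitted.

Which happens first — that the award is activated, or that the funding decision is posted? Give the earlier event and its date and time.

The funding decision is posted — 11:25 on 2032-06-12

The study section meets: 05:50 Jun 12, 2032.
The award is activated: 05:50 Jun 12, 2032 + 8h45m = 14:35 Jun 12, 2032.
The letter of intent is submitted: 01:05 Jun 12, 2032.
The full proposal is submitted: 01:05 Jun 12, 2032 + 2h25m = 03:30 Jun 12, 2032.
The summary statement is released: 03:30 Jun 12, 2032 + 4h35m = 08:05 Jun 12, 2032.
The funding decision is posted: 08:05 Jun 12, 2032 + 3h20m = 11:25 Jun 12, 2032.
Comparing: the award is activated at 14:35 Jun 12, 2032 vs the funding decision is posted at 11:25 Jun 12, 2032. Earlier: the funding decision is posted.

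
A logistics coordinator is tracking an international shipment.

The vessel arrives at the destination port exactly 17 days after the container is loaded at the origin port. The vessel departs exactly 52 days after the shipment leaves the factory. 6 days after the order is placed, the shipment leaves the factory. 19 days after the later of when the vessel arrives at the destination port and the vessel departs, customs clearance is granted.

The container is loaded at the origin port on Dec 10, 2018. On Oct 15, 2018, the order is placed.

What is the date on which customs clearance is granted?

Jan 15, 2019

The container is loaded at the origin port: Dec 10, 2018.
The vessel arrives at the destination port: Dec 10, 2018 + 17 days = Dec 27, 2018.
The order is placed: Oct 15, 2018.
The shipment leaves the factory: Oct 15, 2018 + 6 days = Oct 21, 2018.
The vessel departs: Oct 21, 2018 + 52 days = Dec 12, 2018.
Both prerequisites met — the vessel arrives at the destination port (Dec 27, 2018), the vessel departs (Dec 12, 2018); the later is Dec 27, 2018.
Customs clearance is granted: Dec 27, 2018 + 19 days = Jan 15, 2019.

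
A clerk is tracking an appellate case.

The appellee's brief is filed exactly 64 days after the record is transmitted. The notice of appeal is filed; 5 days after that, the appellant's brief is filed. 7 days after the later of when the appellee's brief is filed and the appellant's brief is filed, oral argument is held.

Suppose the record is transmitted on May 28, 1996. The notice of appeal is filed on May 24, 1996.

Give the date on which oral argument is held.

Aug 7, 1996

The record is transmitted: May 28, 1996.
The appellee's brief is filed: May 28, 1996 + 64 days = Jul 31, 1996.
The notice of appeal is filed: May 24, 1996.
The appellant's brief is filed: May 24, 1996 + 5 days = May 29, 1996.
Both prerequisites met — the appellee's brief is filed (Jul 31, 1996), the appellant's brief is filed (May 29, 1996); the later is Jul 31, 1996.
Oral argument is held: Jul 31, 1996 + 7 days = Aug 7, 1996.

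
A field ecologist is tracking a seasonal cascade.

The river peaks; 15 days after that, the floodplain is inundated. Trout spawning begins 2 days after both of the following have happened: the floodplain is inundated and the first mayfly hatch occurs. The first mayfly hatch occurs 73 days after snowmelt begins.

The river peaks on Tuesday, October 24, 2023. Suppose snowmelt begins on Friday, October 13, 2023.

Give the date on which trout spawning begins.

The river peaks: Oct 24, 2023.
The floodplain is inundated: Oct 24, 2023 + 15 days = Nov 8, 2023.
Snowmelt begins: Oct 13, 2023.
The first mayfly hatch occurs: Oct 13, 2023 + 73 days = Dec 25, 2023.
Both prerequisites met — the floodplain is inundated (Nov 8, 2023), the first mayfly hatch occurs (Dec 25, 2023); the later is Dec 25, 2023.
Trout spawning begins: Dec 25, 2023 + 2 days = Dec 27, 2023.

Wednesday, December 27, 2023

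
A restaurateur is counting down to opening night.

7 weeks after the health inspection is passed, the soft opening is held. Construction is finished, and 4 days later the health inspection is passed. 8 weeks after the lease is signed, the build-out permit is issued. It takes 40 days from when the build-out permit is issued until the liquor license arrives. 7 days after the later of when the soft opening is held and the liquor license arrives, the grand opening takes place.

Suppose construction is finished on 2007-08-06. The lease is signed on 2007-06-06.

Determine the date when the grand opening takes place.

2007-10-05

Construction is finished: Aug 6, 2007.
The health inspection is passed: Aug 6, 2007 + 4 days = Aug 10, 2007.
The soft opening is held: Aug 10, 2007 + 7 weeks = Sep 28, 2007.
The lease is signed: Jun 6, 2007.
The build-out permit is issued: Jun 6, 2007 + 8 weeks = Aug 1, 2007.
The liquor license arrives: Aug 1, 2007 + 40 days = Sep 10, 2007.
Both prerequisites met — the soft opening is held (Sep 28, 2007), the liquor license arrives (Sep 10, 2007); the later is Sep 28, 2007.
The grand opening takes place: Sep 28, 2007 + 7 days = Oct 5, 2007.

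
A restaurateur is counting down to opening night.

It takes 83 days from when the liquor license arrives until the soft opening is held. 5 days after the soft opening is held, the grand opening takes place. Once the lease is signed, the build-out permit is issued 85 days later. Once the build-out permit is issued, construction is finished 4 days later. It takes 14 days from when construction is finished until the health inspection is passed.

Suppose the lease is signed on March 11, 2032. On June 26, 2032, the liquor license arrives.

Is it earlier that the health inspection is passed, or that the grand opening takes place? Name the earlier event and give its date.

The health inspection is passed — June 22, 2032

The lease is signed: Mar 11, 2032.
The build-out permit is issued: Mar 11, 2032 + 85 days = Jun 4, 2032.
Construction is finished: Jun 4, 2032 + 4 days = Jun 8, 2032.
The health inspection is passed: Jun 8, 2032 + 14 days = Jun 22, 2032.
The liquor license arrives: Jun 26, 2032.
The soft opening is held: Jun 26, 2032 + 83 days = Sep 17, 2032.
The grand opening takes place: Sep 17, 2032 + 5 days = Sep 22, 2032.
Comparing: the health inspection is passed on Jun 22, 2032 vs the grand opening takes place on Sep 22, 2032. Earlier: the health inspection is passed.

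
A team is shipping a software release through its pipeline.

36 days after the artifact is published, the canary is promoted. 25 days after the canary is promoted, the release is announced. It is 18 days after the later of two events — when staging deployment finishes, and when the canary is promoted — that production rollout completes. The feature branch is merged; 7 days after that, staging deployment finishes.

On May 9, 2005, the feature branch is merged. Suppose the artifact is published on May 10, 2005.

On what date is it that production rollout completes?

Jul 3, 2005

The feature branch is merged: May 9, 2005.
Staging deployment finishes: May 9, 2005 + 7 days = May 16, 2005.
The artifact is published: May 10, 2005.
The canary is promoted: May 10, 2005 + 36 days = Jun 15, 2005.
Both prerequisites met — staging deployment finishes (May 16, 2005), the canary is promoted (Jun 15, 2005); the later is Jun 15, 2005.
Production rollout completes: Jun 15, 2005 + 18 days = Jul 3, 2005.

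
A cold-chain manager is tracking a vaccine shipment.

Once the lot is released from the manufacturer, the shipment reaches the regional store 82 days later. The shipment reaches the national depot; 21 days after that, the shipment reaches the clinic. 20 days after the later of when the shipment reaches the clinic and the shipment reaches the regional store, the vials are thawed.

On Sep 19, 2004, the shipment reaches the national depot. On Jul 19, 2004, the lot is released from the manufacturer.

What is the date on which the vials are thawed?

The shipment reaches the national depot: Sep 19, 2004.
The shipment reaches the clinic: Sep 19, 2004 + 21 days = Oct 10, 2004.
The lot is released from the manufacturer: Jul 19, 2004.
The shipment reaches the regional store: Jul 19, 2004 + 82 days = Oct 9, 2004.
Both prerequisites met — the shipment reaches the clinic (Oct 10, 2004), the shipment reaches the regional store (Oct 9, 2004); the later is Oct 10, 2004.
The vials are thawed: Oct 10, 2004 + 20 days = Oct 30, 2004.

Oct 30, 2004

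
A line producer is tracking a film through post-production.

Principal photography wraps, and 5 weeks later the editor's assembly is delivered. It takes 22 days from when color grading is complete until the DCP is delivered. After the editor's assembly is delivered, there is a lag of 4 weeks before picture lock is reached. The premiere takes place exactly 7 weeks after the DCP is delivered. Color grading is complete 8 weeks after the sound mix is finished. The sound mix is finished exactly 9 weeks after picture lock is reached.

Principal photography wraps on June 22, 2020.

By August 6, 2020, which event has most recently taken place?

Principal photography wraps: Jun 22, 2020.
The editor's assembly is delivered: Jun 22, 2020 + 5 weeks = Jul 27, 2020.
Picture lock is reached: Jul 27, 2020 + 4 weeks = Aug 24, 2020.
The sound mix is finished: Aug 24, 2020 + 9 weeks = Oct 26, 2020.
Color grading is complete: Oct 26, 2020 + 8 weeks = Dec 21, 2020.
The DCP is delivered: Dec 21, 2020 + 22 days = Jan 12, 2021.
The premiere takes place: Jan 12, 2021 + 7 weeks = Mar 2, 2021.
Aug 6, 2020 falls between when the editor's assembly is delivered (Jul 27, 2020) and when picture lock is reached (Aug 24, 2020).

The editor's assembly is delivered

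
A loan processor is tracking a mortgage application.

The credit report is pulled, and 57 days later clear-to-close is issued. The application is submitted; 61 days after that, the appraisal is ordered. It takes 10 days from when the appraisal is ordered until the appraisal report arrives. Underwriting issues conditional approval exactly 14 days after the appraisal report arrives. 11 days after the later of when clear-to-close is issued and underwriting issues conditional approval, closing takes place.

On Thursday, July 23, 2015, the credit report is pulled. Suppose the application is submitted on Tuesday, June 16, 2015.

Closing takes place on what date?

The credit report is pulled: Jul 23, 2015.
Clear-to-close is issued: Jul 23, 2015 + 57 days = Sep 18, 2015.
The application is submitted: Jun 16, 2015.
The appraisal is ordered: Jun 16, 2015 + 61 days = Aug 16, 2015.
The appraisal report arrives: Aug 16, 2015 + 10 days = Aug 26, 2015.
Underwriting issues conditional approval: Aug 26, 2015 + 14 days = Sep 9, 2015.
Both prerequisites met — clear-to-close is issued (Sep 18, 2015), underwriting issues conditional approval (Sep 9, 2015); the later is Sep 18, 2015.
Closing takes place: Sep 18, 2015 + 11 days = Sep 29, 2015.

Tuesday, September 29, 2015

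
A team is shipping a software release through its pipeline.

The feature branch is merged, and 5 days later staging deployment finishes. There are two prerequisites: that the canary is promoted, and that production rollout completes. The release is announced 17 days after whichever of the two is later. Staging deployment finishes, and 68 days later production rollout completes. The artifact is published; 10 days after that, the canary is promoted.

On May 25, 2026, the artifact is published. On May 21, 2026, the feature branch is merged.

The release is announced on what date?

The artifact is published: May 25, 2026.
The canary is promoted: May 25, 2026 + 10 days = Jun 4, 2026.
The feature branch is merged: May 21, 2026.
Staging deployment finishes: May 21, 2026 + 5 days = May 26, 2026.
Production rollout completes: May 26, 2026 + 68 days = Aug 2, 2026.
Both prerequisites met — the canary is promoted (Jun 4, 2026), production rollout completes (Aug 2, 2026); the later is Aug 2, 2026.
The release is announced: Aug 2, 2026 + 17 days = Aug 19, 2026.

August 19, 2026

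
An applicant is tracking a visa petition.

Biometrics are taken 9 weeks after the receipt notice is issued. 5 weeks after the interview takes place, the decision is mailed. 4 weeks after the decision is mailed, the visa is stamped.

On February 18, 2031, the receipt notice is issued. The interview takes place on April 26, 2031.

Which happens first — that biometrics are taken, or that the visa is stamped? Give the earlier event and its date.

Biometrics are taken — April 22, 2031

The receipt notice is issued: Feb 18, 2031.
Biometrics are taken: Feb 18, 2031 + 9 weeks = Apr 22, 2031.
The interview takes place: Apr 26, 2031.
The decision is mailed: Apr 26, 2031 + 5 weeks = May 31, 2031.
The visa is stamped: May 31, 2031 + 4 weeks = Jun 28, 2031.
Comparing: biometrics are taken on Apr 22, 2031 vs the visa is stamped on Jun 28, 2031. Earlier: biometrics are taken.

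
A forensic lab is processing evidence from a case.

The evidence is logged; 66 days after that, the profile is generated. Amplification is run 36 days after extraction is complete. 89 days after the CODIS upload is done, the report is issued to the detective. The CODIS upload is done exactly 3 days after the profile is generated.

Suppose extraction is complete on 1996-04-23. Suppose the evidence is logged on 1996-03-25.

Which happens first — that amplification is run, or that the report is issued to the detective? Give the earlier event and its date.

Extraction is complete: Apr 23, 1996.
Amplification is run: Apr 23, 1996 + 36 days = May 29, 1996.
The evidence is logged: Mar 25, 1996.
The profile is generated: Mar 25, 1996 + 66 days = May 30, 1996.
The CODIS upload is done: May 30, 1996 + 3 days = Jun 2, 1996.
The report is issued to the detective: Jun 2, 1996 + 89 days = Aug 30, 1996.
Comparing: amplification is run on May 29, 1996 vs the report is issued to the detective on Aug 30, 1996. Earlier: amplification is run.

Amplification is run — 1996-05-29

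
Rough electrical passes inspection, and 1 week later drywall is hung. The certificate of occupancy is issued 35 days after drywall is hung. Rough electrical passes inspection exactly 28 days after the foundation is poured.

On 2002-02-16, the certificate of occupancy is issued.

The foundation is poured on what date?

The certificate of occupancy is issued: Feb 16, 2002.
Drywall is hung: Feb 16, 2002 − 35 days = Jan 12, 2002.
Rough electrical passes inspection: Jan 12, 2002 − 1 week = Jan 5, 2002.
The foundation is poured: Jan 5, 2002 − 28 days = Dec 8, 2001.

2001-12-08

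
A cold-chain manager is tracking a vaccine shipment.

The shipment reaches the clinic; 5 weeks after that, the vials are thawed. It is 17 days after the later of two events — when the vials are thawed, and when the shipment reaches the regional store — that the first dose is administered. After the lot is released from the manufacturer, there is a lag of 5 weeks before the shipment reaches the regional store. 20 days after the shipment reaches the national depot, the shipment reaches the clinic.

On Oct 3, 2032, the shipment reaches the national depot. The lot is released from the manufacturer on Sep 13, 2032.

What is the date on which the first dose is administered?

The shipment reaches the national depot: Oct 3, 2032.
The shipment reaches the clinic: Oct 3, 2032 + 20 days = Oct 23, 2032.
The vials are thawed: Oct 23, 2032 + 5 weeks = Nov 27, 2032.
The lot is released from the manufacturer: Sep 13, 2032.
The shipment reaches the regional store: Sep 13, 2032 + 5 weeks = Oct 18, 2032.
Both prerequisites met — the vials are thawed (Nov 27, 2032), the shipment reaches the regional store (Oct 18, 2032); the later is Nov 27, 2032.
The first dose is administered: Nov 27, 2032 + 17 days = Dec 14, 2032.

Dec 14, 2032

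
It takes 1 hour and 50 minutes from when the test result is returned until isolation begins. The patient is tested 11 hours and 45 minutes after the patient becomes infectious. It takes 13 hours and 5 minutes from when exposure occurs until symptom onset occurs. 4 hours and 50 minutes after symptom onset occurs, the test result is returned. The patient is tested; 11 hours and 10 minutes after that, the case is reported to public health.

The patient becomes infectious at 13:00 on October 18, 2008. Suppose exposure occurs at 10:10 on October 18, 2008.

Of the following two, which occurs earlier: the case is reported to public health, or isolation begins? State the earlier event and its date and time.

Isolation begins — 05:55 on October 19, 2008

The patient becomes infectious: 13:00 Oct 18, 2008.
The patient is tested: 13:00 Oct 18, 2008 + 11h45m = 00:45 Oct 19, 2008.
The case is reported to public health: 00:45 Oct 19, 2008 + 11h10m = 11:55 Oct 19, 2008.
Exposure occurs: 10:10 Oct 18, 2008.
Symptom onset occurs: 10:10 Oct 18, 2008 + 13h05m = 23:15 Oct 18, 2008.
The test result is returned: 23:15 Oct 18, 2008 + 4h50m = 04:05 Oct 19, 2008.
Isolation begins: 04:05 Oct 19, 2008 + 1h50m = 05:55 Oct 19, 2008.
Comparing: the case is reported to public health at 11:55 Oct 19, 2008 vs isolation begins at 05:55 Oct 19, 2008. Earlier: isolation begins.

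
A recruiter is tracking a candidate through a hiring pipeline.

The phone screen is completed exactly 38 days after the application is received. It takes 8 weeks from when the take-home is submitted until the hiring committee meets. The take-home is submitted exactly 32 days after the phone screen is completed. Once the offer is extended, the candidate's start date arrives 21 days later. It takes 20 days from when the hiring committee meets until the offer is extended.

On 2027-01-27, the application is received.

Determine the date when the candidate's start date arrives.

The application is received: Jan 27, 2027.
The phone screen is completed: Jan 27, 2027 + 38 days = Mar 6, 2027.
The take-home is submitted: Mar 6, 2027 + 32 days = Apr 7, 2027.
The hiring committee meets: Apr 7, 2027 + 8 weeks = Jun 2, 2027.
The offer is extended: Jun 2, 2027 + 20 days = Jun 22, 2027.
The candidate's start date arrives: Jun 22, 2027 + 21 days = Jul 13, 2027.

2027-07-13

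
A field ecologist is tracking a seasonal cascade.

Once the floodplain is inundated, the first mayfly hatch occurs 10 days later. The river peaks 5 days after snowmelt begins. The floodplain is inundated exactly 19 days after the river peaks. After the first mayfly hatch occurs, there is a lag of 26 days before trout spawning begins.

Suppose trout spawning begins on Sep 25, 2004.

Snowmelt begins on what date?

Jul 27, 2004

Trout spawning begins: Sep 25, 2004.
The first mayfly hatch occurs: Sep 25, 2004 − 26 days = Aug 30, 2004.
The floodplain is inundated: Aug 30, 2004 − 10 days = Aug 20, 2004.
The river peaks: Aug 20, 2004 − 19 days = Aug 1, 2004.
Snowmelt begins: Aug 1, 2004 − 5 days = Jul 27, 2004.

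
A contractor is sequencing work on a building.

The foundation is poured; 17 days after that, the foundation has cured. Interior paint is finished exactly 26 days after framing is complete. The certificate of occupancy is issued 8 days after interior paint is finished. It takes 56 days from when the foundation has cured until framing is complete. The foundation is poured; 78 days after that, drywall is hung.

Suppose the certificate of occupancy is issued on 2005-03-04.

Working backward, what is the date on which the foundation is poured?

The certificate of occupancy is issued: Mar 4, 2005.
Interior paint is finished: Mar 4, 2005 − 8 days = Feb 24, 2005.
Framing is complete: Feb 24, 2005 − 26 days = Jan 29, 2005.
The foundation has cured: Jan 29, 2005 − 56 days = Dec 4, 2004.
The foundation is poured: Dec 4, 2004 − 17 days = Nov 17, 2004.

2004-11-17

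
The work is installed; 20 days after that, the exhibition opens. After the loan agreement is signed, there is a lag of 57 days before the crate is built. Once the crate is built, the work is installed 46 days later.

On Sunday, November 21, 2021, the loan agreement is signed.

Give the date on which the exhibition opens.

Thursday, March 24, 2022

The loan agreement is signed: Nov 21, 2021.
The crate is built: Nov 21, 2021 + 57 days = Jan 17, 2022.
The work is installed: Jan 17, 2022 + 46 days = Mar 4, 2022.
The exhibition opens: Mar 4, 2022 + 20 days = Mar 24, 2022.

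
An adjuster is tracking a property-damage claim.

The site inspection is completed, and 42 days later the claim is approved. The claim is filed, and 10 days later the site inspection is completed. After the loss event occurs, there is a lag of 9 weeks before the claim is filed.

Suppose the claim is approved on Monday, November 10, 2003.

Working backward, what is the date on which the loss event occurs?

Friday, July 18, 2003

The claim is approved: Nov 10, 2003.
The site inspection is completed: Nov 10, 2003 − 42 days = Sep 29, 2003.
The claim is filed: Sep 29, 2003 − 10 days = Sep 19, 2003.
The loss event occurs: Sep 19, 2003 − 9 weeks = Jul 18, 2003.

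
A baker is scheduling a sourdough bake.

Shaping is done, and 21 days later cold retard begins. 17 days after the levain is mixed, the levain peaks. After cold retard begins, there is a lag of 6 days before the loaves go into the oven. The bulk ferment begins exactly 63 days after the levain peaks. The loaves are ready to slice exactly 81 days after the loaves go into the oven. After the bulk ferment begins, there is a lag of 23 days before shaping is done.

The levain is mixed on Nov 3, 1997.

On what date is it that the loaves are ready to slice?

The levain is mixed: Nov 3, 1997.
The levain peaks: Nov 3, 1997 + 17 days = Nov 20, 1997.
The bulk ferment begins: Nov 20, 1997 + 63 days = Jan 22, 1998.
Shaping is done: Jan 22, 1998 + 23 days = Feb 14, 1998.
Cold retard begins: Feb 14, 1998 + 21 days = Mar 7, 1998.
The loaves go into the oven: Mar 7, 1998 + 6 days = Mar 13, 1998.
The loaves are ready to slice: Mar 13, 1998 + 81 days = Jun 2, 1998.

Jun 2, 1998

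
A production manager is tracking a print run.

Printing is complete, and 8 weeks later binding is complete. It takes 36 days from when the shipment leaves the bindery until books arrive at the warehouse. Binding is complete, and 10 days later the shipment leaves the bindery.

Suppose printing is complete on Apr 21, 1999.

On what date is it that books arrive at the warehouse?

Printing is complete: Apr 21, 1999.
Binding is complete: Apr 21, 1999 + 8 weeks = Jun 16, 1999.
The shipment leaves the bindery: Jun 16, 1999 + 10 days = Jun 26, 1999.
Books arrive at the warehouse: Jun 26, 1999 + 36 days = Aug 1, 1999.

Aug 1, 1999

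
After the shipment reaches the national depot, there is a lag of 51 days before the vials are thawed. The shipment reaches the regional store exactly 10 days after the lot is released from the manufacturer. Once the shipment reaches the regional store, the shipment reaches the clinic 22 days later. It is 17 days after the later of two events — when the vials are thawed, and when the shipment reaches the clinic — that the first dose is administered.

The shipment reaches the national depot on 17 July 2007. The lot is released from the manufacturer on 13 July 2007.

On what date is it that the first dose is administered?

The shipment reaches the national depot: Jul 17, 2007.
The vials are thawed: Jul 17, 2007 + 51 days = Sep 6, 2007.
The lot is released from the manufacturer: Jul 13, 2007.
The shipment reaches the regional store: Jul 13, 2007 + 10 days = Jul 23, 2007.
The shipment reaches the clinic: Jul 23, 2007 + 22 days = Aug 14, 2007.
Both prerequisites met — the vials are thawed (Sep 6, 2007), the shipment reaches the clinic (Aug 14, 2007); the later is Sep 6, 2007.
The first dose is administered: Sep 6, 2007 + 17 days = Sep 23, 2007.

23 September 2007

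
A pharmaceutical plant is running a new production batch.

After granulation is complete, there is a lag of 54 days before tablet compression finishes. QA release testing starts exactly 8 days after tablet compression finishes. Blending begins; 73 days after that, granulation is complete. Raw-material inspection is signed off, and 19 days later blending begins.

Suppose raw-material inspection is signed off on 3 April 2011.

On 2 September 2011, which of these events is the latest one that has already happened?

Tablet compression finishes

Raw-material inspection is signed off: Apr 3, 2011.
Blending begins: Apr 3, 2011 + 19 days = Apr 22, 2011.
Granulation is complete: Apr 22, 2011 + 73 days = Jul 4, 2011.
Tablet compression finishes: Jul 4, 2011 + 54 days = Aug 27, 2011.
QA release testing starts: Aug 27, 2011 + 8 days = Sep 4, 2011.
Sep 2, 2011 falls between when tablet compression finishes (Aug 27, 2011) and when QA release testing starts (Sep 4, 2011).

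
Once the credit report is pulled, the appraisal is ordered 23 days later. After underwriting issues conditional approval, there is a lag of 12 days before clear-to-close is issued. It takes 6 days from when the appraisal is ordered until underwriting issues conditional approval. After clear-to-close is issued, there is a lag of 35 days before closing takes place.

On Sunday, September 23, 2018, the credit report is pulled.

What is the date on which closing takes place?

Saturday, December 8, 2018

The credit report is pulled: Sep 23, 2018.
The appraisal is ordered: Sep 23, 2018 + 23 days = Oct 16, 2018.
Underwriting issues conditional approval: Oct 16, 2018 + 6 days = Oct 22, 2018.
Clear-to-close is issued: Oct 22, 2018 + 12 days = Nov 3, 2018.
Closing takes place: Nov 3, 2018 + 35 days = Dec 8, 2018.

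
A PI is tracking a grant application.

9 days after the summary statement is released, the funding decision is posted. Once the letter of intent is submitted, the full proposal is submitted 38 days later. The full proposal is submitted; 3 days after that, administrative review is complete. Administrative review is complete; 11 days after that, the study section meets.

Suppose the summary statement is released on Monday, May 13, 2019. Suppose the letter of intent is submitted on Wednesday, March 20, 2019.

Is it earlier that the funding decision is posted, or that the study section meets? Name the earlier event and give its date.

The summary statement is released: May 13, 2019.
The funding decision is posted: May 13, 2019 + 9 days = May 22, 2019.
The letter of intent is submitted: Mar 20, 2019.
The full proposal is submitted: Mar 20, 2019 + 38 days = Apr 27, 2019.
Administrative review is complete: Apr 27, 2019 + 3 days = Apr 30, 2019.
The study section meets: Apr 30, 2019 + 11 days = May 11, 2019.
Comparing: the funding decision is posted on May 22, 2019 vs the study section meets on May 11, 2019. Earlier: the study section meets.

The study section meets — Saturday, May 11, 2019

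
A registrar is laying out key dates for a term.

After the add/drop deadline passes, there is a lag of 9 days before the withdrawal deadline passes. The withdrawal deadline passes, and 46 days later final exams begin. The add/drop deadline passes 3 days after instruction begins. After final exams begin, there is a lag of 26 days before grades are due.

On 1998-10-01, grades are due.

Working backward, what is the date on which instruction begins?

Grades are due: Oct 1, 1998.
Final exams begin: Oct 1, 1998 − 26 days = Sep 5, 1998.
The withdrawal deadline passes: Sep 5, 1998 − 46 days = Jul 21, 1998.
The add/drop deadline passes: Jul 21, 1998 − 9 days = Jul 12, 1998.
Instruction begins: Jul 12, 1998 − 3 days = Jul 9, 1998.

1998-07-09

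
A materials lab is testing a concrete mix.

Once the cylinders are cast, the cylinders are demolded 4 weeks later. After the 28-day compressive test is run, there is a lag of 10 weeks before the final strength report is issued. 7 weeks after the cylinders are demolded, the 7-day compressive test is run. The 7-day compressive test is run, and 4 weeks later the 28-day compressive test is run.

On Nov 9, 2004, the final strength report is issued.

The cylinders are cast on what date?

May 18, 2004

The final strength report is issued: Nov 9, 2004.
The 28-day compressive test is run: Nov 9, 2004 − 10 weeks = Aug 31, 2004.
The 7-day compressive test is run: Aug 31, 2004 − 4 weeks = Aug 3, 2004.
The cylinders are demolded: Aug 3, 2004 − 7 weeks = Jun 15, 2004.
The cylinders are cast: Jun 15, 2004 − 4 weeks = May 18, 2004.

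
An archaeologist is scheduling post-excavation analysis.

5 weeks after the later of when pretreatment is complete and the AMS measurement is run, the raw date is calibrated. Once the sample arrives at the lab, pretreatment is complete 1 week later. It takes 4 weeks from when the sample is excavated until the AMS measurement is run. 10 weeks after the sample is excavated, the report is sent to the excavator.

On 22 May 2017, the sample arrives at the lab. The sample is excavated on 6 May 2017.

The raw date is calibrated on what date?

8 July 2017

The sample arrives at the lab: May 22, 2017.
Pretreatment is complete: May 22, 2017 + 1 week = May 29, 2017.
The sample is excavated: May 6, 2017.
The AMS measurement is run: May 6, 2017 + 4 weeks = Jun 3, 2017.
Both prerequisites met — pretreatment is complete (May 29, 2017), the AMS measurement is run (Jun 3, 2017); the later is Jun 3, 2017.
The raw date is calibrated: Jun 3, 2017 + 5 weeks = Jul 8, 2017.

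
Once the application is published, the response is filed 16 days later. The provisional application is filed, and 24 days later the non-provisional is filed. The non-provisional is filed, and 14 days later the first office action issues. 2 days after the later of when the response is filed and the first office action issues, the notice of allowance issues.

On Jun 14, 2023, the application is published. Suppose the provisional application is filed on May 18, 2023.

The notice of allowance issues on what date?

Jul 2, 2023

The application is published: Jun 14, 2023.
The response is filed: Jun 14, 2023 + 16 days = Jun 30, 2023.
The provisional application is filed: May 18, 2023.
The non-provisional is filed: May 18, 2023 + 24 days = Jun 11, 2023.
The first office action issues: Jun 11, 2023 + 14 days = Jun 25, 2023.
Both prerequisites met — the response is filed (Jun 30, 2023), the first office action issues (Jun 25, 2023); the later is Jun 30, 2023.
The notice of allowance issues: Jun 30, 2023 + 2 days = Jul 2, 2023.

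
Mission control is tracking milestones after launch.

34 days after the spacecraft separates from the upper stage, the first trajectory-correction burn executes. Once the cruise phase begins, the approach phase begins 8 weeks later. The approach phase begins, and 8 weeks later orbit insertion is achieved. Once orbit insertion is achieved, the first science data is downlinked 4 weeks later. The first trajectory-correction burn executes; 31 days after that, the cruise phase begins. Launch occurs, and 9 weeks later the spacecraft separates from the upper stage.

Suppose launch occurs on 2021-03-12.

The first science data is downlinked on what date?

2021-12-05

Launch occurs: Mar 12, 2021.
The spacecraft separates from the upper stage: Mar 12, 2021 + 9 weeks = May 14, 2021.
The first trajectory-correction burn executes: May 14, 2021 + 34 days = Jun 17, 2021.
The cruise phase begins: Jun 17, 2021 + 31 days = Jul 18, 2021.
The approach phase begins: Jul 18, 2021 + 8 weeks = Sep 12, 2021.
Orbit insertion is achieved: Sep 12, 2021 + 8 weeks = Nov 7, 2021.
The first science data is downlinked: Nov 7, 2021 + 4 weeks = Dec 5, 2021.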